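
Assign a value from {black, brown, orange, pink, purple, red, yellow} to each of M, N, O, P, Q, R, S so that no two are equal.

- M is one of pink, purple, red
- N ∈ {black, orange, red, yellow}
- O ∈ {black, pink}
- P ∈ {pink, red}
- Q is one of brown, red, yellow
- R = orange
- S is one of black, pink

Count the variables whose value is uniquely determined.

5

R has just one choice, so R = orange. So N can't be orange.
Among the 6 still-open variables, brown fits only Q (and all 6 values in {black, brown, pink, purple, red, yellow} must be used), so Q = brown.
The 5 still-open variables together cover exactly {black, pink, purple, red, yellow} — 5 values for 5 variables — and purple appears only in M's list, so M = purple.
The 4 still-open variables together cover exactly {black, pink, red, yellow} — 4 values for 4 variables — and yellow appears only in N's list, so N = yellow.
The 3 still-open variables together cover exactly {black, pink, red} — 3 values for 3 variables — and red appears only in P's list, so P = red.
Determined: M=purple, N=yellow, P=red, Q=brown, R=orange. The other variables each still have more than one consistent value. That makes 5.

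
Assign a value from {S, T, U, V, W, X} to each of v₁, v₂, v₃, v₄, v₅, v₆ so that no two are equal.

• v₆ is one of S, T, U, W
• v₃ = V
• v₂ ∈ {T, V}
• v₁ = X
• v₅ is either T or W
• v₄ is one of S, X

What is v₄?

S

v₁ must be X (only option left). Eliminate X elsewhere: v₄.
So v₄ = S.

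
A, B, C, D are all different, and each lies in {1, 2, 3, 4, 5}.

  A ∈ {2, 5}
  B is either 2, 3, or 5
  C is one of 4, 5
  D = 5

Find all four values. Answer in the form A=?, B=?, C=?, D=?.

A=2, B=3, C=4, D=5

D must be 5 (only option left). So A, B, C can't be 5.
A's domain is down to {2}, so A = 2. Remove 2 from B.
That leaves B = 3.
C has just one choice, so C = 4.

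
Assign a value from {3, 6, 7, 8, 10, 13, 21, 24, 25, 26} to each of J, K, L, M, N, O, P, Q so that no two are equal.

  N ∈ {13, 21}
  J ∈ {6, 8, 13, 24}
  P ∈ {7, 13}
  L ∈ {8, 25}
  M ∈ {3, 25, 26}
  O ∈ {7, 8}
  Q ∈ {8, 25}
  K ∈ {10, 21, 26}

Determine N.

The 2 variables L and Q are confined to {8, 25}, which locks those values in; drop them from J, M, O.
That leaves O = 7. Eliminate 7 elsewhere: P.
P's domain is down to {13}, so P = 13. Strike 13 from J, N.
So N = 21.

21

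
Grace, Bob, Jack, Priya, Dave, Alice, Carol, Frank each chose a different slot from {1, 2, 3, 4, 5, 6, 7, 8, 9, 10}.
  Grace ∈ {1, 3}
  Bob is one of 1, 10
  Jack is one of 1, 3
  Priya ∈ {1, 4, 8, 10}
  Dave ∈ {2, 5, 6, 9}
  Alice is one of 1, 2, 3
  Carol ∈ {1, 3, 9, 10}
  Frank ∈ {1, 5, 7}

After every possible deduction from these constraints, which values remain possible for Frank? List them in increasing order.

The 2 variables Grace and Jack are confined to {1, 3}, which locks those values in; drop them from Bob, Priya, Alice, Carol, Frank.
Bob has just one choice, so Bob = 10. So Priya, Carol can't be 10.
Alice's domain is down to {2}, so Alice = 2. Eliminate 2 elsewhere: Dave.
Carol must be 9 (only option left). Remove 9 from Dave.
No further eliminations apply; Frank can still be any of 5, 7.

5, 7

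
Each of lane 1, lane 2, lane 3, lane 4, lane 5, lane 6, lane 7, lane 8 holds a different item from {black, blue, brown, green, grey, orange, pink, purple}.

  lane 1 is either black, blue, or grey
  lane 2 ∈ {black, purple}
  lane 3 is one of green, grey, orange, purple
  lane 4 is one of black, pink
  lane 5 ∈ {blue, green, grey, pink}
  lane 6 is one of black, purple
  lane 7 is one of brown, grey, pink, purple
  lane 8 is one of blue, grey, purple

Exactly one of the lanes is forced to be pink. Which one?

The 8 variables draw from only 8 values {black, blue, brown, green, grey, orange, pink, purple}, so each is used; only lane 7 can be brown, hence lane 7 = brown.
The 7 still-open variables together cover exactly {black, blue, green, grey, orange, pink, purple} — 7 values for 7 variables — and orange appears only in lane 3's list, so lane 3 = orange.
The 6 still-open variables together cover exactly {black, blue, green, grey, pink, purple} — 6 values for 6 variables — and green appears only in lane 5's list, so lane 5 = green.
Among the 5 still-open variables, pink fits only lane 4 (and all 5 values in {black, blue, grey, pink, purple} must be used), so lane 4 = pink.

lane 4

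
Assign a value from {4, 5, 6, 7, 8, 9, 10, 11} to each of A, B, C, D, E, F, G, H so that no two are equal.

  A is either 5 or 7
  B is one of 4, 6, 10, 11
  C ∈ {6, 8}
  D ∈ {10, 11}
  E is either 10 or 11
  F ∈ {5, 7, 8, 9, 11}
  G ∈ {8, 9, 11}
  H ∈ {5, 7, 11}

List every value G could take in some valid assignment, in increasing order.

The 8 variables together cover exactly {4, 5, 6, 7, 8, 9, 10, 11} — 8 values for 8 variables — and 4 appears only in B's list, so B = 4.
Among the 7 still-open variables, 6 fits only C (and all 7 values in {5, 6, 7, 8, 9, 10, 11} must be used), so C = 6.
The 2 variables D and E are confined to {10, 11}, which locks those values in; drop them from F, G, H.
A and H between them cover only {5, 7} — a naked pair. Remove those values from F.
No further eliminations apply; G can still be any of 8, 9.

8, 9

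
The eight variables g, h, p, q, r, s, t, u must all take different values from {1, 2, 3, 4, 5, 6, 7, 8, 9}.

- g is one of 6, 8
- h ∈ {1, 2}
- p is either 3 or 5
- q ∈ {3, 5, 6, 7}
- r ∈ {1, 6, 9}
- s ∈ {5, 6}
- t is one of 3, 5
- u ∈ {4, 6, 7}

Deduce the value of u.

p and t share exactly the 2 values {3, 5}; by pigeonhole those values go to them, so strike 3, 5 from q, s.
s has just one choice, so s = 6. So g, q, r, u can't be 6.
g must be 8 (only option left).
q has just one choice, so q = 7. Eliminate 7 elsewhere: u.
So u = 4.

4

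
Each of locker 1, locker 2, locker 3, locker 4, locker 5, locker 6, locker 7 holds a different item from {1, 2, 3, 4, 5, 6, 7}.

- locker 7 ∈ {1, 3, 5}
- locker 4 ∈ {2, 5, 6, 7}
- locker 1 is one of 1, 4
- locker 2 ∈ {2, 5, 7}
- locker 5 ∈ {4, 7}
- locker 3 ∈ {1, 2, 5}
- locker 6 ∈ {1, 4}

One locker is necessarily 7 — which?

The 7 variables draw from only 7 values {1, 2, 3, 4, 5, 6, 7}, so each is used; only locker 7 can be 3, hence locker 7 = 3.
Among the 6 still-open variables, 6 fits only locker 4 (and all 6 values in {1, 2, 4, 5, 6, 7} must be used), so locker 4 = 6.
locker 1 and locker 6 between them cover only {1, 4} — a naked pair. Remove those values from locker 3, locker 5.
So 7 goes to locker 5.

locker 5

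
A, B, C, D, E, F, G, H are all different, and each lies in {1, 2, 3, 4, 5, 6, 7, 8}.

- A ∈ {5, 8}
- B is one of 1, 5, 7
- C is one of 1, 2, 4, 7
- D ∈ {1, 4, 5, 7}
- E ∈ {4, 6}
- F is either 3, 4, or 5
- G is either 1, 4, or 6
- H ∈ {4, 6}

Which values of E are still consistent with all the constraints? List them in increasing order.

Among the 8 variables, 2 fits only C (and all 8 values in {1, 2, 3, 4, 5, 6, 7, 8} must be used), so C = 2.
The 7 still-open variables draw from only 7 values {1, 3, 4, 5, 6, 7, 8}, so each is used; only F can be 3, hence F = 3.
Among the 6 still-open variables, 8 fits only A (and all 6 values in {1, 4, 5, 6, 7, 8} must be used), so A = 8.
E and H share exactly the 2 values {4, 6}; by pigeonhole those values go to them, so strike 4, 6 from D, G.
That leaves G = 1. Eliminate 1 elsewhere: B, D.
No further eliminations apply; E can still be any of 4, 6.

4, 6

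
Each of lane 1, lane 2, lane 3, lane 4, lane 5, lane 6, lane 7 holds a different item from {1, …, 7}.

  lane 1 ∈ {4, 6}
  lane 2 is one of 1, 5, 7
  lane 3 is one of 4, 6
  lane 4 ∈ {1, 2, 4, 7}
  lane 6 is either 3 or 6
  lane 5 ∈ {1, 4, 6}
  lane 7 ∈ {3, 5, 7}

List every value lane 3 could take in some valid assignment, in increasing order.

Among the 7 variables, 2 fits only lane 4 (and all 7 values in {1, 2, 3, 4, 5, 6, 7} must be used), so lane 4 = 2.
lane 1 and lane 3 between them cover only {4, 6} — a naked pair. Remove those values from lane 5, lane 6.
lane 5 has just one choice, so lane 5 = 1. Eliminate 1 elsewhere: lane 2.
lane 6's domain is down to {3}, so lane 6 = 3. Eliminate 3 elsewhere: lane 7.
No further eliminations apply; lane 3 can still be any of 4, 6.

4, 6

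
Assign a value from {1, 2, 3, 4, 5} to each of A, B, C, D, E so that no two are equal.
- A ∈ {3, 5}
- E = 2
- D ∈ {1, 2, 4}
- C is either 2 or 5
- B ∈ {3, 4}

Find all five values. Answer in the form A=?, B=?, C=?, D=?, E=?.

A=3, B=4, C=5, D=1, E=2

E's domain is down to {2}, so E = 2. Remove 2 from C, D.
C must be 5 (only option left). So A can't be 5.
That leaves A = 3. Eliminate 3 elsewhere: B.
B's domain is down to {4}, so B = 4. Eliminate 4 elsewhere: D.
D's domain is down to {1}, so D = 1.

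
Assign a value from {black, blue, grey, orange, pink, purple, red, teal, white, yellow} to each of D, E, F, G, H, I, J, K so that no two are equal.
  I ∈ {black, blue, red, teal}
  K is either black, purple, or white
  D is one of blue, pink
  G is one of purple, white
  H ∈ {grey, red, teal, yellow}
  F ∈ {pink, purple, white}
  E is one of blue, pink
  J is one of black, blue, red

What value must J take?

D and E share exactly the 2 values {blue, pink}; by pigeonhole those values go to them, so strike blue, pink from F, I, J.
F and G between them cover only {purple, white} — a naked pair. Remove those values from K.
K's domain is down to {black}, so K = black. So I, J can't be black.
So J = red.

red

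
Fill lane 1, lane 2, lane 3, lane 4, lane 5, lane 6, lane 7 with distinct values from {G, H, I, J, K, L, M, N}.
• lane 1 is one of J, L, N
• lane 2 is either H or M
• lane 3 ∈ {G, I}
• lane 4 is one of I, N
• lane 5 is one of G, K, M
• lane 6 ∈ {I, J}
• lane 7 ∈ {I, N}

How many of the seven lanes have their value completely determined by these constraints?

lane 4 and lane 7 between them cover only {I, N} — a naked pair. Remove those values from lane 1, lane 3, lane 6.
lane 3 has just one choice, so lane 3 = G. So lane 5 can't be G.
lane 6 must be J (only option left). Strike J from lane 1.
lane 1's domain is down to {L}, so lane 1 = L.
Determined: lane 1=L, lane 3=G, lane 6=J. The other lanes each still have more than one consistent value. That makes 3.

3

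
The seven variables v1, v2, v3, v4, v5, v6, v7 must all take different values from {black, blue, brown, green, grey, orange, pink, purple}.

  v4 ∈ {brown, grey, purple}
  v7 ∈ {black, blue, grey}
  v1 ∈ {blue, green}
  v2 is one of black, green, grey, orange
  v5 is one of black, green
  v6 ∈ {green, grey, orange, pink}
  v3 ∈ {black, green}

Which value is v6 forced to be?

pink

The 2 variables v3 and v5 are confined to {black, green}, which locks those values in; drop them from v1, v2, v6, v7.
v1 has just one choice, so v1 = blue. So v7 can't be blue.
That leaves v7 = grey. Eliminate grey elsewhere: v2, v4, v6.
That leaves v2 = orange. Strike orange from v6.
So v6 = pink.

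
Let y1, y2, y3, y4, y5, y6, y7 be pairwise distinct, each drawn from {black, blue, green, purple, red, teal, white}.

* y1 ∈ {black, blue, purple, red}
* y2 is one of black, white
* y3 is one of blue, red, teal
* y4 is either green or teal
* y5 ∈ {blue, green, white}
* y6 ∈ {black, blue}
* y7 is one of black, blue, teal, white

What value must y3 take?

red

The 7 variables together cover exactly {black, blue, green, purple, red, teal, white} — 7 values for 7 variables — and purple appears only in y1's list, so y1 = purple.
The 6 still-open variables draw from only 6 values {black, blue, green, red, teal, white}, so each is used; only y3 can be red, hence y3 = red.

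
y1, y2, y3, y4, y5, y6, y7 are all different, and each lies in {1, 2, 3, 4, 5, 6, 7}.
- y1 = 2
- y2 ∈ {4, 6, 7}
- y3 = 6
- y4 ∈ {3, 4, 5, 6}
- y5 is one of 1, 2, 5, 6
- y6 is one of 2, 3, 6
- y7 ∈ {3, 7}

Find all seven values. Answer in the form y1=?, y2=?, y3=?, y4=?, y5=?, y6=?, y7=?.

y1 must be 2 (only option left). So y5, y6 can't be 2.
That leaves y3 = 6. Strike 6 from y2, y4, y5, y6.
y6 must be 3 (only option left). So y4, y7 can't be 3.
y7 has just one choice, so y7 = 7. Remove 7 from y2.
y2 has just one choice, so y2 = 4. So y4 can't be 4.
That leaves y4 = 5. So y5 can't be 5.
y5 must be 1 (only option left).

y1=2, y2=4, y3=6, y4=5, y5=1, y6=3, y7=7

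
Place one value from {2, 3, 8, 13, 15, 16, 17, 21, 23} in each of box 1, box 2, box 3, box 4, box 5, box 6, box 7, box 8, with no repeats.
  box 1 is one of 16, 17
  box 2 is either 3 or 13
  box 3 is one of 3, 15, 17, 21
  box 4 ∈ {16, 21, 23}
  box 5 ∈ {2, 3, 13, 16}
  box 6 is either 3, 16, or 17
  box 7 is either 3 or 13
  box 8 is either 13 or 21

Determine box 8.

21

The 8 variables together cover exactly {2, 3, 13, 15, 16, 17, 21, 23} — 8 values for 8 variables — and 2 appears only in box 5's list, so box 5 = 2.
Among the 7 still-open variables, 15 fits only box 3 (and all 7 values in {3, 13, 15, 16, 17, 21, 23} must be used), so box 3 = 15.
The 6 still-open variables together cover exactly {3, 13, 16, 17, 21, 23} — 6 values for 6 variables — and 23 appears only in box 4's list, so box 4 = 23.
Among the 5 still-open variables, 21 fits only box 8 (and all 5 values in {3, 13, 16, 17, 21} must be used), so box 8 = 21.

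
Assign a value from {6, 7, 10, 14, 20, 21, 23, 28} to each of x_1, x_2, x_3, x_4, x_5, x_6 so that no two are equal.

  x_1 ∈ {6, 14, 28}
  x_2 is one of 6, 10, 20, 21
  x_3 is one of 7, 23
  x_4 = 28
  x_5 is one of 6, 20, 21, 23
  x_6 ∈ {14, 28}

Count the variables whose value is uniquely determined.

x_4 must be 28 (only option left). Eliminate 28 elsewhere: x_1, x_6.
x_6 must be 14 (only option left). Eliminate 14 elsewhere: x_1.
x_1's domain is down to {6}, so x_1 = 6. Remove 6 from x_2, x_5.
Determined: x_1=6, x_4=28, x_6=14. The other variables each still have more than one consistent value. That makes 3.

3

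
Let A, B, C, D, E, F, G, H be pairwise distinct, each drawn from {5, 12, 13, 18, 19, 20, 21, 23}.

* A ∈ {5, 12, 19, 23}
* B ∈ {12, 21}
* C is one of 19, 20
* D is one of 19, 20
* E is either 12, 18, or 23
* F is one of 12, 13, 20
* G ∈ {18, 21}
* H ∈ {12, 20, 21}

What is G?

The 8 variables draw from only 8 values {5, 12, 13, 18, 19, 20, 21, 23}, so each is used; only A can be 5, hence A = 5.
The 7 still-open variables together cover exactly {12, 13, 18, 19, 20, 21, 23} — 7 values for 7 variables — and 13 appears only in F's list, so F = 13.
The 6 still-open variables draw from only 6 values {12, 18, 19, 20, 21, 23}, so each is used; only E can be 23, hence E = 23.
The 5 still-open variables together cover exactly {12, 18, 19, 20, 21} — 5 values for 5 variables — and 18 appears only in G's list, so G = 18.

18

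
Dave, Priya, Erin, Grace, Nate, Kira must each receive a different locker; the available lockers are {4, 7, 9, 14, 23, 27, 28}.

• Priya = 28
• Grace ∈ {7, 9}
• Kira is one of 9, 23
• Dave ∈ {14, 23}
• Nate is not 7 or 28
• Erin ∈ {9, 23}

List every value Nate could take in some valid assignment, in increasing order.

Priya's domain is down to {28}, so Priya = 28.
Erin and Kira between them cover only {9, 23} — a naked pair. Remove those values from Dave, Grace, Nate.
That leaves Dave = 14. Remove 14 from Nate.
Grace's domain is down to {7}, so Grace = 7.
No further eliminations apply; Nate can still be any of 4, 27.

4, 27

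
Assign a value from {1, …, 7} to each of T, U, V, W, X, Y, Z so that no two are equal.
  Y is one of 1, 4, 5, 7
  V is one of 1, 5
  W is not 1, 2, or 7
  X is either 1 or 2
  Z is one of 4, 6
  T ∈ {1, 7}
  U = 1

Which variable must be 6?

U has just one choice, so U = 1. Remove 1 from T, V, X, Y.
V has just one choice, so V = 5. So W, Y can't be 5.
That leaves X = 2.
T's domain is down to {7}, so T = 7. Strike 7 from Y.
Y's domain is down to {4}, so Y = 4. So W, Z can't be 4.
So 6 goes to Z.

Z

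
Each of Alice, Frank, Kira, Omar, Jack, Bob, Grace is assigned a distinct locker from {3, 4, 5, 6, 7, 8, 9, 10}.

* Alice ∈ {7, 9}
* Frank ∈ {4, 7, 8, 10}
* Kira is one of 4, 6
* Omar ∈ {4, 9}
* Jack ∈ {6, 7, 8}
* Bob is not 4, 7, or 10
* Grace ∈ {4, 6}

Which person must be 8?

Kira and Grace share exactly the 2 values {4, 6}; by pigeonhole those values go to them, so strike 4, 6 from Frank, Omar, Jack, Bob.
Omar's domain is down to {9}, so Omar = 9. So Alice, Bob can't be 9.
Alice has just one choice, so Alice = 7. Remove 7 from Frank, Jack.
So 8 goes to Jack.

Jack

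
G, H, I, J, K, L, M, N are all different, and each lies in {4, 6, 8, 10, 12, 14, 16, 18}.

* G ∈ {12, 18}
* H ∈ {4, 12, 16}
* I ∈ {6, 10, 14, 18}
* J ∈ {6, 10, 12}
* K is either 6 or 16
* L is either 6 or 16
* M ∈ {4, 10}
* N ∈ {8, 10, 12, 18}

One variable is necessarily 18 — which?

G

The 8 variables together cover exactly {4, 6, 8, 10, 12, 14, 16, 18} — 8 values for 8 variables — and 8 appears only in N's list, so N = 8.
Among the 7 still-open variables, 14 fits only I (and all 7 values in {4, 6, 10, 12, 14, 16, 18} must be used), so I = 14.
The 6 still-open variables draw from only 6 values {4, 6, 10, 12, 16, 18}, so each is used; only G can be 18, hence G = 18.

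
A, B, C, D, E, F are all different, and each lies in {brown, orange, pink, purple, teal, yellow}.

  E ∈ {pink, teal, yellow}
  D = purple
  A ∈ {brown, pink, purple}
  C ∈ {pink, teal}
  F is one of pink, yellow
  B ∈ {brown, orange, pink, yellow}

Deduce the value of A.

brown

D must be purple (only option left). Remove purple from A.
The 5 still-open variables draw from only 5 values {brown, orange, pink, teal, yellow}, so each is used; only B can be orange, hence B = orange.
The 4 still-open variables draw from only 4 values {brown, pink, teal, yellow}, so each is used; only A can be brown, hence A = brown.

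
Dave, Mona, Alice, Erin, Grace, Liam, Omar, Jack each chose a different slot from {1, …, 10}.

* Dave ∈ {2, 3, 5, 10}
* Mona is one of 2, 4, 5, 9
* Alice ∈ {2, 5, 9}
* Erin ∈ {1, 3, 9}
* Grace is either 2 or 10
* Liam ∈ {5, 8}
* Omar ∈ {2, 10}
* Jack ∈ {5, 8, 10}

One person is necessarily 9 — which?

The 8 variables together cover exactly {1, 2, 3, 4, 5, 8, 9, 10} — 8 values for 8 variables — and 1 appears only in Erin's list, so Erin = 1.
Among the 7 still-open variables, 3 fits only Dave (and all 7 values in {2, 3, 4, 5, 8, 9, 10} must be used), so Dave = 3.
The 6 still-open variables together cover exactly {2, 4, 5, 8, 9, 10} — 6 values for 6 variables — and 4 appears only in Mona's list, so Mona = 4.
The 5 still-open variables draw from only 5 values {2, 5, 8, 9, 10}, so each is used; only Alice can be 9, hence Alice = 9.

Alice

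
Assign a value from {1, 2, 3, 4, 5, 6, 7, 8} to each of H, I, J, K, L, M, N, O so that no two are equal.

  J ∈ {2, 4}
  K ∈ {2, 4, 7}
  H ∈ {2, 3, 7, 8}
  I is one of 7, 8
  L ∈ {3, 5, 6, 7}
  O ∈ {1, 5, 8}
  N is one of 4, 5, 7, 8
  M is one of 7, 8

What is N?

5

The 8 variables draw from only 8 values {1, 2, 3, 4, 5, 6, 7, 8}, so each is used; only O can be 1, hence O = 1.
Among the 7 still-open variables, 6 fits only L (and all 7 values in {2, 3, 4, 5, 6, 7, 8} must be used), so L = 6.
The 6 still-open variables together cover exactly {2, 3, 4, 5, 7, 8} — 6 values for 6 variables — and 3 appears only in H's list, so H = 3.
The 5 still-open variables draw from only 5 values {2, 4, 5, 7, 8}, so each is used; only N can be 5, hence N = 5.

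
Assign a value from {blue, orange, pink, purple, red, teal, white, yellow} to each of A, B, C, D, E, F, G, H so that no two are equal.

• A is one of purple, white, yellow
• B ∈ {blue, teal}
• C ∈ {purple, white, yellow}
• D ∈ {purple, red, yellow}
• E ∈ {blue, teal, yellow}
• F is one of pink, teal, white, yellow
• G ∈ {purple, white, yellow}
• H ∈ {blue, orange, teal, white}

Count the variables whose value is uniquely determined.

The 8 variables together cover exactly {blue, orange, pink, purple, red, teal, white, yellow} — 8 values for 8 variables — and orange appears only in H's list, so H = orange.
Among the 7 still-open variables, pink fits only F (and all 7 values in {blue, pink, purple, red, teal, white, yellow} must be used), so F = pink.
Among the 6 still-open variables, red fits only D (and all 6 values in {blue, purple, red, teal, white, yellow} must be used), so D = red.
A, C, G between them cover only {purple, white, yellow} — a naked triple. Remove those values from E.
Determined: D=red, F=pink, H=orange. The other variables each still have more than one consistent value. That makes 3.

3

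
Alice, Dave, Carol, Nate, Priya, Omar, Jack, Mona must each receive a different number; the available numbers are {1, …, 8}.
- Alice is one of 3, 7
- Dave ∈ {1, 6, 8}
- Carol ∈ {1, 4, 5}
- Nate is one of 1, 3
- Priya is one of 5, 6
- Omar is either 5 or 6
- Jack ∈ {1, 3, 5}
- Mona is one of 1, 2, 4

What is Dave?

8

Among the 8 variables, 2 fits only Mona (and all 8 values in {1, 2, 3, 4, 5, 6, 7, 8} must be used), so Mona = 2.
The 7 still-open variables together cover exactly {1, 3, 4, 5, 6, 7, 8} — 7 values for 7 variables — and 4 appears only in Carol's list, so Carol = 4.
The 6 still-open variables together cover exactly {1, 3, 5, 6, 7, 8} — 6 values for 6 variables — and 7 appears only in Alice's list, so Alice = 7.
The 5 still-open variables draw from only 5 values {1, 3, 5, 6, 8}, so each is used; only Dave can be 8, hence Dave = 8.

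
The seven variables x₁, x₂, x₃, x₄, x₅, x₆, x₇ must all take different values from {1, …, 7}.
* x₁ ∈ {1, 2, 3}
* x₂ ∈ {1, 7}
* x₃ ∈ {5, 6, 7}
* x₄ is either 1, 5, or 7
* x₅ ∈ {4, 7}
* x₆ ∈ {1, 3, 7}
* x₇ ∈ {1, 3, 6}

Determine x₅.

Among the 7 variables, 2 fits only x₁ (and all 7 values in {1, 2, 3, 4, 5, 6, 7} must be used), so x₁ = 2.
Among the 6 still-open variables, 4 fits only x₅ (and all 6 values in {1, 3, 4, 5, 6, 7} must be used), so x₅ = 4.

4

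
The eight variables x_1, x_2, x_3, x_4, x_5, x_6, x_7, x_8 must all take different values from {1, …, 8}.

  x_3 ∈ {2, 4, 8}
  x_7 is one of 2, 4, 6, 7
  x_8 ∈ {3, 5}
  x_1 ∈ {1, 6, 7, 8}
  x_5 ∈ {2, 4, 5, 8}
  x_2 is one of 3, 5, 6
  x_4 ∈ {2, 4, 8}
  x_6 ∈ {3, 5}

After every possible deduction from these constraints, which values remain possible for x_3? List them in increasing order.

The 8 variables draw from only 8 values {1, 2, 3, 4, 5, 6, 7, 8}, so each is used; only x_1 can be 1, hence x_1 = 1.
Among the 7 still-open variables, 7 fits only x_7 (and all 7 values in {2, 3, 4, 5, 6, 7, 8} must be used), so x_7 = 7.
The 6 still-open variables draw from only 6 values {2, 3, 4, 5, 6, 8}, so each is used; only x_2 can be 6, hence x_2 = 6.
The 2 variables x_6 and x_8 are confined to {3, 5}, which locks those values in; drop them from x_5.
No further eliminations apply; x_3 can still be any of 2, 4, 8.

2, 4, 8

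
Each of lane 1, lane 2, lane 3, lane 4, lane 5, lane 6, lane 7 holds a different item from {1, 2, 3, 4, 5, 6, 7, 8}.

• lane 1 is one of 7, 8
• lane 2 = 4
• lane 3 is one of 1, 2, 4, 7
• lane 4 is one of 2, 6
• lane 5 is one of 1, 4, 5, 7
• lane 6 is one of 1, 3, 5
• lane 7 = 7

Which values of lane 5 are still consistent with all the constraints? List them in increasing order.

1, 5

lane 2 must be 4 (only option left). Eliminate 4 elsewhere: lane 3, lane 5.
lane 7's domain is down to {7}, so lane 7 = 7. Eliminate 7 elsewhere: lane 1, lane 3, lane 5.
That leaves lane 1 = 8.
No further eliminations apply; lane 5 can still be any of 1, 5.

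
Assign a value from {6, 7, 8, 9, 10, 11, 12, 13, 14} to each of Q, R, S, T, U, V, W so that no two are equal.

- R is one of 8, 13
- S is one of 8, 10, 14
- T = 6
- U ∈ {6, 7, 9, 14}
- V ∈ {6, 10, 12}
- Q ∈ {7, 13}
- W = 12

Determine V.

T has just one choice, so T = 6. So U, V can't be 6.
That leaves W = 12. Strike 12 from V.
So V = 10.

10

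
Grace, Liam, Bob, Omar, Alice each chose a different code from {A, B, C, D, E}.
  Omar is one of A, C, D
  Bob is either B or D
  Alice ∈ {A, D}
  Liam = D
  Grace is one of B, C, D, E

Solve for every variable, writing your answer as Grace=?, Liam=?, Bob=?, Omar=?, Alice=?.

Liam has just one choice, so Liam = D. Strike D from Grace, Bob, Omar, Alice.
Bob's domain is down to {B}, so Bob = B. So Grace can't be B.
Alice must be A (only option left). So Omar can't be A.
Omar has just one choice, so Omar = C. Remove C from Grace.
Grace has just one choice, so Grace = E.

Grace=E, Liam=D, Bob=B, Omar=C, Alice=A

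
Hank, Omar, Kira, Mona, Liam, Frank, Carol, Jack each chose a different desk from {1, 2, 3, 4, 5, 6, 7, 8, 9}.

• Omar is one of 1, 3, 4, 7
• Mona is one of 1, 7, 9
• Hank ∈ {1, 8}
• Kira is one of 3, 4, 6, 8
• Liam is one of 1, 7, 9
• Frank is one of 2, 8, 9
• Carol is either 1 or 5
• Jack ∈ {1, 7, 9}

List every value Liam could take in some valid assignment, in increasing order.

1, 7, 9

Mona, Liam, Jack between them cover only {1, 7, 9} — a naked triple. Remove those values from Hank, Omar, Frank, Carol.
That leaves Hank = 8. Strike 8 from Kira, Frank.
Frank's domain is down to {2}, so Frank = 2.
Carol's domain is down to {5}, so Carol = 5.
No further eliminations apply; Liam can still be any of 1, 7, 9.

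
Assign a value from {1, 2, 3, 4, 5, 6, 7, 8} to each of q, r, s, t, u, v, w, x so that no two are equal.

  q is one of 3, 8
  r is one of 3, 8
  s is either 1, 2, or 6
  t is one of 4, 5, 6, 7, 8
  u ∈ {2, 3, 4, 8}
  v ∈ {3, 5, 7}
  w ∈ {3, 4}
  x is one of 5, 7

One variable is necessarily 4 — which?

The 8 variables together cover exactly {1, 2, 3, 4, 5, 6, 7, 8} — 8 values for 8 variables — and 1 appears only in s's list, so s = 1.
Among the 7 still-open variables, 2 fits only u (and all 7 values in {2, 3, 4, 5, 6, 7, 8} must be used), so u = 2.
The 6 still-open variables together cover exactly {3, 4, 5, 6, 7, 8} — 6 values for 6 variables — and 6 appears only in t's list, so t = 6.
Among the 5 still-open variables, 4 fits only w (and all 5 values in {3, 4, 5, 7, 8} must be used), so w = 4.

w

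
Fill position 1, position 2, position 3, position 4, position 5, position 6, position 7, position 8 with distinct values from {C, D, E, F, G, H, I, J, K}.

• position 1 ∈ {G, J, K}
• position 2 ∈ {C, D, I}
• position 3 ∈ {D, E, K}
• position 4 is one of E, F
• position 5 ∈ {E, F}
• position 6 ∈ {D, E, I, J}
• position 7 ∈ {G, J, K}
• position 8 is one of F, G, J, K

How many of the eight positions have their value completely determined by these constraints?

3

Among the 8 variables, C fits only position 2 (and all 8 values in {C, D, E, F, G, I, J, K} must be used), so position 2 = C.
The 7 still-open variables together cover exactly {D, E, F, G, I, J, K} — 7 values for 7 variables — and I appears only in position 6's list, so position 6 = I.
The 6 still-open variables draw from only 6 values {D, E, F, G, J, K}, so each is used; only position 3 can be D, hence position 3 = D.
position 4 and position 5 between them cover only {E, F} — a naked pair. Remove those values from position 8.
Determined: position 2=C, position 3=D, position 6=I. The other positions each still have more than one consistent value. That makes 3.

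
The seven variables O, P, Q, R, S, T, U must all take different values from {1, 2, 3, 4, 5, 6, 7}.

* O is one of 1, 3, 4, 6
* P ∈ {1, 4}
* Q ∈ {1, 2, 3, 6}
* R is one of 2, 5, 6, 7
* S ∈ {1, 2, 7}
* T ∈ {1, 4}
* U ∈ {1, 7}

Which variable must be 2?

The 7 variables together cover exactly {1, 2, 3, 4, 5, 6, 7} — 7 values for 7 variables — and 5 appears only in R's list, so R = 5.
P and T between them cover only {1, 4} — a naked pair. Remove those values from O, Q, S, U.
U has just one choice, so U = 7. So S can't be 7.
So 2 goes to S.

S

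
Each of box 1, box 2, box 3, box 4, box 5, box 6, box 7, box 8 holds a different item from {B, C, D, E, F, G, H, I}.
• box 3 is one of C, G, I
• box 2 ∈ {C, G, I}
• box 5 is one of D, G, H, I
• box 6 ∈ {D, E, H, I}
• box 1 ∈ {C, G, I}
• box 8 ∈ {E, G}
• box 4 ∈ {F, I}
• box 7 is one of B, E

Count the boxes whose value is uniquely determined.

3

Among the 8 variables, B fits only box 7 (and all 8 values in {B, C, D, E, F, G, H, I} must be used), so box 7 = B.
The 7 still-open variables draw from only 7 values {C, D, E, F, G, H, I}, so each is used; only box 4 can be F, hence box 4 = F.
box 1, box 2, box 3 share exactly the 3 values {C, G, I}; by pigeonhole those values go to them, so strike C, G, I from box 5, box 6, box 8.
box 8's domain is down to {E}, so box 8 = E. So box 6 can't be E.
Determined: box 4=F, box 7=B, box 8=E. The other boxes each still have more than one consistent value. That makes 3.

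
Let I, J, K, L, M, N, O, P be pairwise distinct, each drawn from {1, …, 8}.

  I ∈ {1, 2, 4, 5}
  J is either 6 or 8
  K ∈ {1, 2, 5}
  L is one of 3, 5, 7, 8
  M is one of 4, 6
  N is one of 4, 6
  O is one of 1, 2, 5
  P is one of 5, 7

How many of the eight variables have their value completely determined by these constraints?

The 8 variables together cover exactly {1, 2, 3, 4, 5, 6, 7, 8} — 8 values for 8 variables — and 3 appears only in L's list, so L = 3.
Among the 7 still-open variables, 7 fits only P (and all 7 values in {1, 2, 4, 5, 6, 7, 8} must be used), so P = 7.
Among the 6 still-open variables, 8 fits only J (and all 6 values in {1, 2, 4, 5, 6, 8} must be used), so J = 8.
The 2 variables M and N are confined to {4, 6}, which locks those values in; drop them from I.
Determined: J=8, L=3, P=7. The other variables each still have more than one consistent value. That makes 3.

3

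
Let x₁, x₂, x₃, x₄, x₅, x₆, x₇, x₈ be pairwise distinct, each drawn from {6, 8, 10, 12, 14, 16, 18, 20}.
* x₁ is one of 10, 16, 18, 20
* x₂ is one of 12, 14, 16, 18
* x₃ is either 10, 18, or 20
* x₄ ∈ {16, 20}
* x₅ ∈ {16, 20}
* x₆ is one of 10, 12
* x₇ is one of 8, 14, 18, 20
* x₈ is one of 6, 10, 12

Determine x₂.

Among the 8 variables, 6 fits only x₈ (and all 8 values in {6, 8, 10, 12, 14, 16, 18, 20} must be used), so x₈ = 6.
The 7 still-open variables draw from only 7 values {8, 10, 12, 14, 16, 18, 20}, so each is used; only x₇ can be 8, hence x₇ = 8.
Among the 6 still-open variables, 14 fits only x₂ (and all 6 values in {10, 12, 14, 16, 18, 20} must be used), so x₂ = 14.

14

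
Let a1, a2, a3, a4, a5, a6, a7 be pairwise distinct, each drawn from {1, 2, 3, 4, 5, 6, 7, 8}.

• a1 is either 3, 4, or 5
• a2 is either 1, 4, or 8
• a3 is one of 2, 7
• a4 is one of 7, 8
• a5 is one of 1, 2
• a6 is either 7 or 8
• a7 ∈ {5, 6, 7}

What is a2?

a4 and a6 between them cover only {7, 8} — a naked pair. Remove those values from a2, a3, a7.
That leaves a3 = 2. So a5 can't be 2.
a5 must be 1 (only option left). Strike 1 from a2.
So a2 = 4.

4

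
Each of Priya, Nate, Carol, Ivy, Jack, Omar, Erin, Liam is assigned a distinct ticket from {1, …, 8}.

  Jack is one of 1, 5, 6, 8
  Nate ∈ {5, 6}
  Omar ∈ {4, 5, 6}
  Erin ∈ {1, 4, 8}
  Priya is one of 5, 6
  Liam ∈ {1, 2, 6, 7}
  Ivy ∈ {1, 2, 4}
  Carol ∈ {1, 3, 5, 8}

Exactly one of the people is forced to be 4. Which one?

Among the 8 variables, 3 fits only Carol (and all 8 values in {1, 2, 3, 4, 5, 6, 7, 8} must be used), so Carol = 3.
The 7 still-open variables draw from only 7 values {1, 2, 4, 5, 6, 7, 8}, so each is used; only Liam can be 7, hence Liam = 7.
The 6 still-open variables together cover exactly {1, 2, 4, 5, 6, 8} — 6 values for 6 variables — and 2 appears only in Ivy's list, so Ivy = 2.
The 2 variables Priya and Nate are confined to {5, 6}, which locks those values in; drop them from Jack, Omar.
So 4 goes to Omar.

Omar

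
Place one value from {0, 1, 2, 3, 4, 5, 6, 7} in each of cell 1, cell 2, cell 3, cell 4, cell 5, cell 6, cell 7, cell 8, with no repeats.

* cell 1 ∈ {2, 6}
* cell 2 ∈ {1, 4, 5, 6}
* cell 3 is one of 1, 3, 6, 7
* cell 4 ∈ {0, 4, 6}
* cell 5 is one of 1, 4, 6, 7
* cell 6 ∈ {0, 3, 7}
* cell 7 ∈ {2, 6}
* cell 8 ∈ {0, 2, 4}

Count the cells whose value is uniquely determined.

1

The 8 variables draw from only 8 values {0, 1, 2, 3, 4, 5, 6, 7}, so each is used; only cell 2 can be 5, hence cell 2 = 5.
cell 1 and cell 7 between them cover only {2, 6} — a naked pair. Remove those values from cell 3, cell 4, cell 5, cell 8.
cell 4 and cell 8 share exactly the 2 values {0, 4}; by pigeonhole those values go to them, so strike 0, 4 from cell 5, cell 6.
Determined: cell 2=5. The other cells each still have more than one consistent value. That makes 1.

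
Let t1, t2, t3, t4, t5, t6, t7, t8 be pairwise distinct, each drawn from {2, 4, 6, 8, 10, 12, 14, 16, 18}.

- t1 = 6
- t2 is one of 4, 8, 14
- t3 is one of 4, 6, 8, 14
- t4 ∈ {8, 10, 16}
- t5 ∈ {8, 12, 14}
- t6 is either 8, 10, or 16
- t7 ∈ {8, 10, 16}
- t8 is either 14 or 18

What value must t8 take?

18

t1 has just one choice, so t1 = 6. So t3 can't be 6.
Among the 7 still-open variables, 12 fits only t5 (and all 7 values in {4, 8, 10, 12, 14, 16, 18} must be used), so t5 = 12.
The 6 still-open variables together cover exactly {4, 8, 10, 14, 16, 18} — 6 values for 6 variables — and 18 appears only in t8's list, so t8 = 18.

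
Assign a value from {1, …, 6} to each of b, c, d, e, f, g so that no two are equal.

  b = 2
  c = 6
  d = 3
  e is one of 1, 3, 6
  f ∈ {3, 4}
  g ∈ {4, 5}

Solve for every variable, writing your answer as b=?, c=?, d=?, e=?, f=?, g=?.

b must be 2 (only option left).
c's domain is down to {6}, so c = 6. Strike 6 from e.
d has just one choice, so d = 3. Eliminate 3 elsewhere: e, f.
e has just one choice, so e = 1.
f must be 4 (only option left). Eliminate 4 elsewhere: g.
g must be 5 (only option left).

b=2, c=6, d=3, e=1, f=4, g=5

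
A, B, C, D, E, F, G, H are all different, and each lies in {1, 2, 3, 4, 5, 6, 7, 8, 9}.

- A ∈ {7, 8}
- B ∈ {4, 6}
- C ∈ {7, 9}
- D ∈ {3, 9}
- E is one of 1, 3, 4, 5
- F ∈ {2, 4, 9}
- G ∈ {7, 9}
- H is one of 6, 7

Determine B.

4

The 2 variables C and G are confined to {7, 9}, which locks those values in; drop them from A, D, F, H.
A must be 8 (only option left).
D has just one choice, so D = 3. So E can't be 3.
H's domain is down to {6}, so H = 6. So B can't be 6.
So B = 4.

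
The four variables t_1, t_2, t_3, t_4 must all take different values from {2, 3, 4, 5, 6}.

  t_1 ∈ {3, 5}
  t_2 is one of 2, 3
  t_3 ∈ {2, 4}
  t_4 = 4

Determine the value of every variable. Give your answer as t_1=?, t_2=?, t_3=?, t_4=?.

t_1=5, t_2=3, t_3=2, t_4=4

t_4 has just one choice, so t_4 = 4. Strike 4 from t_3.
That leaves t_3 = 2. So t_2 can't be 2.
t_2 has just one choice, so t_2 = 3. Eliminate 3 elsewhere: t_1.
t_1 must be 5 (only option left).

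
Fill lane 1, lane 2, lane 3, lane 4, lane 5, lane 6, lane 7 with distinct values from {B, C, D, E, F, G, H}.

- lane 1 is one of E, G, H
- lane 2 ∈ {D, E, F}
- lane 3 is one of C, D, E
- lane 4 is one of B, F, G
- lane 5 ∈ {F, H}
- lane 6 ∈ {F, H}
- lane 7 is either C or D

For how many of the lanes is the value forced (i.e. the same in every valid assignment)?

2

The 7 variables draw from only 7 values {B, C, D, E, F, G, H}, so each is used; only lane 4 can be B, hence lane 4 = B.
The 6 still-open variables together cover exactly {C, D, E, F, G, H} — 6 values for 6 variables — and G appears only in lane 1's list, so lane 1 = G.
lane 5 and lane 6 share exactly the 2 values {F, H}; by pigeonhole those values go to them, so strike F, H from lane 2.
Determined: lane 1=G, lane 4=B. The other lanes each still have more than one consistent value. That makes 2.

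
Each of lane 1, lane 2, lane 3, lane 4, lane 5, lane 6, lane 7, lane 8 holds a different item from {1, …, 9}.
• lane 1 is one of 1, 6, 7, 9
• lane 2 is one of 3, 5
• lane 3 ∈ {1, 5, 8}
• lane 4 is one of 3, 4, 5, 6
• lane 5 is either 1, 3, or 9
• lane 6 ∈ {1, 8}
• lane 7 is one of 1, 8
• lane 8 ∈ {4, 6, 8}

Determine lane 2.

Among the 8 variables, 7 fits only lane 1 (and all 8 values in {1, 3, 4, 5, 6, 7, 8, 9} must be used), so lane 1 = 7.
The 7 still-open variables draw from only 7 values {1, 3, 4, 5, 6, 8, 9}, so each is used; only lane 5 can be 9, hence lane 5 = 9.
lane 6 and lane 7 between them cover only {1, 8} — a naked pair. Remove those values from lane 3, lane 8.
That leaves lane 3 = 5. Eliminate 5 elsewhere: lane 2, lane 4.
So lane 2 = 3.

3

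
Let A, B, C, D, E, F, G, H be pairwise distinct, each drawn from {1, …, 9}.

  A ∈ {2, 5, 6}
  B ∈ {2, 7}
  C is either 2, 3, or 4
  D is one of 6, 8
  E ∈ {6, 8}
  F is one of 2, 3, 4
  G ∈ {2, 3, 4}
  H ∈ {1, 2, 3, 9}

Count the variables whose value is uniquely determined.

The 2 variables D and E are confined to {6, 8}, which locks those values in; drop them from A.
C, F, G share exactly the 3 values {2, 3, 4}; by pigeonhole those values go to them, so strike 2, 3, 4 from A, B, H.
A's domain is down to {5}, so A = 5.
B's domain is down to {7}, so B = 7.
Determined: A=5, B=7. The other variables each still have more than one consistent value. That makes 2.

2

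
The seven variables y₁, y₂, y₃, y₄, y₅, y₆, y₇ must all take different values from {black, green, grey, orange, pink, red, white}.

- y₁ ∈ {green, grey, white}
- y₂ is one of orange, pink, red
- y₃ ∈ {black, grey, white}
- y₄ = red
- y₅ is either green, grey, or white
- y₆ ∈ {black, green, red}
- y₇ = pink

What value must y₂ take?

orange

y₄ has just one choice, so y₄ = red. So y₂, y₆ can't be red.
That leaves y₇ = pink. So y₂ can't be pink.
So y₂ = orange.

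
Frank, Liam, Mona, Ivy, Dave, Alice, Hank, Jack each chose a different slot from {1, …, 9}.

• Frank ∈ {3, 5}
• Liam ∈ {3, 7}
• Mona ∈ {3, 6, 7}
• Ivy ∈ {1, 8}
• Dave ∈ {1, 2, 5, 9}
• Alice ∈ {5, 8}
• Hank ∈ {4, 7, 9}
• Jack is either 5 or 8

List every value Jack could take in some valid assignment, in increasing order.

The 2 variables Alice and Jack are confined to {5, 8}, which locks those values in; drop them from Frank, Ivy, Dave.
Frank must be 3 (only option left). Strike 3 from Liam, Mona.
Liam must be 7 (only option left). Remove 7 from Mona, Hank.
Mona's domain is down to {6}, so Mona = 6.
Ivy's domain is down to {1}, so Ivy = 1. Remove 1 from Dave.
No further eliminations apply; Jack can still be any of 5, 8.

5, 8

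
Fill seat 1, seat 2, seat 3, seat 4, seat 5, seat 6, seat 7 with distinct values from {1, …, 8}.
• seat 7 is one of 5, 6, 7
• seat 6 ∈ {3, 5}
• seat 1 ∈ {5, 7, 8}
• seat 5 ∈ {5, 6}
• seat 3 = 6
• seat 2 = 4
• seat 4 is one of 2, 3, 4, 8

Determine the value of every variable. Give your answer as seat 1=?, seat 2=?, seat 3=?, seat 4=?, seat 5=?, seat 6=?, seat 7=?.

seat 2 must be 4 (only option left). Strike 4 from seat 4.
seat 3's domain is down to {6}, so seat 3 = 6. So seat 5, seat 7 can't be 6.
seat 5 has just one choice, so seat 5 = 5. Eliminate 5 elsewhere: seat 1, seat 6, seat 7.
seat 6 must be 3 (only option left). Strike 3 from seat 4.
seat 7 must be 7 (only option left). Remove 7 from seat 1.
seat 1 must be 8 (only option left). Eliminate 8 elsewhere: seat 4.
seat 4 has just one choice, so seat 4 = 2.

seat 1=8, seat 2=4, seat 3=6, seat 4=2, seat 5=5, seat 6=3, seat 7=7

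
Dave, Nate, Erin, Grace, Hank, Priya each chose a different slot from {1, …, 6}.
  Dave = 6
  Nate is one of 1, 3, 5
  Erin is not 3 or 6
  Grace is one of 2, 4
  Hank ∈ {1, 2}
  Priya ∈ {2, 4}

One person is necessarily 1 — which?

Dave has just one choice, so Dave = 6.
The 5 still-open variables together cover exactly {1, 2, 3, 4, 5} — 5 values for 5 variables — and 3 appears only in Nate's list, so Nate = 3.
The 4 still-open variables together cover exactly {1, 2, 4, 5} — 4 values for 4 variables — and 5 appears only in Erin's list, so Erin = 5.
The 3 still-open variables together cover exactly {1, 2, 4} — 3 values for 3 variables — and 1 appears only in Hank's list, so Hank = 1.

Hank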